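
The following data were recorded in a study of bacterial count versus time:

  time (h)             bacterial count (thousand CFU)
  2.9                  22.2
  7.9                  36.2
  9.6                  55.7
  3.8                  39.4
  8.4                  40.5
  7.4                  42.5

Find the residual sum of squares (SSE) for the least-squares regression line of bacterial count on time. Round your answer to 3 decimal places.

n = 6, Σx = 40, Σy = 236.5, Σxy = 1689.5, Σx² = 302.74, Σy² = 9904.63
Sxx = Σx² − (Σx)²/n = 302.74 − 266.666667 = 36.073333
Sxy = Σxy − (Σx)(Σy)/n = 1689.5 − 1576.666667 = 112.833333
Syy = Σy² − (Σy)²/n = 9904.63 − 9322.041667 = 582.588333
b = Sxy/Sxx = 112.833333/36.073333 = 3.127888
SSE = Syy − b·Sxy = 582.588333 − 3.127888·112.833333 = 229.658345

229.658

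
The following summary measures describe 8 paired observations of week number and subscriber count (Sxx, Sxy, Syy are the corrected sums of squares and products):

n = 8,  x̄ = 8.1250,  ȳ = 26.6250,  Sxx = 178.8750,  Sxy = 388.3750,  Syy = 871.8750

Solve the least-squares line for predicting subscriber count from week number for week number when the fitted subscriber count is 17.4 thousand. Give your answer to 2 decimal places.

3.88

b = Sxy/Sxx = 388.375/178.875 = 2.171209
a = ȳ − b·x̄ = 26.625 − 2.171209·8.125 = 8.983927
Set a + b·x = 17.4: x = (17.4 − 8.983927) / 2.171209 = 3.876215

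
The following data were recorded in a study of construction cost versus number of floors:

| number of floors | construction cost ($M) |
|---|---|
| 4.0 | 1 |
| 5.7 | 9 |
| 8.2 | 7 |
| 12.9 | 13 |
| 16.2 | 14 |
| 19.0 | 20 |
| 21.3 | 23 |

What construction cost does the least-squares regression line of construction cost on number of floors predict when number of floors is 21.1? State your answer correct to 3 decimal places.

21.745

n = 7, Σx = 87.3, Σy = 87, Σxy = 1377.1, Σx² = 1359.27
Sxx = Σx² − (Σx)²/n = 1359.27 − 1088.755714 = 270.514286
Sxy = Σxy − (Σx)(Σy)/n = 1377.1 − 1085.014286 = 292.085714
b = Sxy/Sxx = 292.085714/270.514286 = 1.079742
a = ȳ − b·x̄ = 12.428571 − 1.079742·12.471429 = -1.037357
ŷ(21.1) = a + b·21.1 = -1.037357 + 1.079742·21.1 = 21.745205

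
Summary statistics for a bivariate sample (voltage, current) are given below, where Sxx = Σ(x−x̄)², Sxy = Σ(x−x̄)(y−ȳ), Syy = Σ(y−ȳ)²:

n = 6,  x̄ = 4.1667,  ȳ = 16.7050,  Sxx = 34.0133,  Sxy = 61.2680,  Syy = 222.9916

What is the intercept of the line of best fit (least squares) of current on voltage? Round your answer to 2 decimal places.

9.20

b = Sxy/Sxx = 61.268/34.0133 = 1.801295
a = ȳ − b·x̄ = 16.705 − 1.801295·4.1667 = 9.199543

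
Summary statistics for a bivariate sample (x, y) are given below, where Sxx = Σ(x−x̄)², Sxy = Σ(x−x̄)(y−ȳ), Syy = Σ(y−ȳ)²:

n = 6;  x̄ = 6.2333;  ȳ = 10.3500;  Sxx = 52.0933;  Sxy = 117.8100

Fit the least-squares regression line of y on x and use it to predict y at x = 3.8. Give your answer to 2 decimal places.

4.85

b = Sxy/Sxx = 117.81/52.0933 = 2.261519
a = ȳ − b·x̄ = 10.35 − 2.261519·6.2333 = -3.746728
ŷ(3.8) = a + b·3.8 = -3.746728 + 2.261519·3.8 = 4.847045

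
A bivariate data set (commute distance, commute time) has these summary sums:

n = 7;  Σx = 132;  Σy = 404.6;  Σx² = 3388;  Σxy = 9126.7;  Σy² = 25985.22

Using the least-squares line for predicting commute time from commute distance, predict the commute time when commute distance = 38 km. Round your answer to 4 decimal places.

89.6836

Sxx = Σx² − (Σx)²/n = 3388 − 2489.142857 = 898.857143
Sxy = Σxy − (Σx)(Σy)/n = 9126.7 − 7629.6 = 1497.1
b = Sxy/Sxx = 1497.1/898.857143 = 1.665559
a = ȳ − b·x̄ = 57.8 − 1.665559·18.857143 = 26.392308
ŷ(38) = a + b·38 = 26.392308 + 1.665559·38 = 89.683566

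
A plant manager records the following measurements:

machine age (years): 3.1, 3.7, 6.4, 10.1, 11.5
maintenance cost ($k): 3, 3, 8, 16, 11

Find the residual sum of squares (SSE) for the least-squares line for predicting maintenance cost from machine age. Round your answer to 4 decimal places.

24.6604

n = 5, Σx = 34.8, Σy = 41, Σxy = 359.7, Σx² = 298.52, Σy² = 459
Sxx = Σx² − (Σx)²/n = 298.52 − 242.208 = 56.312
Sxy = Σxy − (Σx)(Σy)/n = 359.7 − 285.36 = 74.34
Syy = Σy² − (Σy)²/n = 459 − 336.2 = 122.8
b = Sxy/Sxx = 74.34/56.312 = 1.320145
SSE = Syy − b·Sxy = 122.8 − 1.320145·74.34 = 24.660428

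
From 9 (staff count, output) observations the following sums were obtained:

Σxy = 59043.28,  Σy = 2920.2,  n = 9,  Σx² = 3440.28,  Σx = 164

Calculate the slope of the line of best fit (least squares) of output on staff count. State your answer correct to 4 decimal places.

12.9046

Sxx = Σx² − (Σx)²/n = 3440.28 − 2988.444444 = 451.835556
Sxy = Σxy − (Σx)(Σy)/n = 59043.28 − 53212.533333 = 5830.746667
b = Sxy/Sxx = 5830.746667/451.835556 = 12.904577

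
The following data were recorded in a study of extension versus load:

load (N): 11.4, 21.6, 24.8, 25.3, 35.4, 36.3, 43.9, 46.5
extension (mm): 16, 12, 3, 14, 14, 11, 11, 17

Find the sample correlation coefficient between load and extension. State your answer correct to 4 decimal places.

0.0961

n = 8, Σx = 245.2, Σy = 98, Σxy = 3038.5, Σx² = 8511.96, Σy² = 1332
Sxx = Σx² − (Σx)²/n = 8511.96 − 7515.38 = 996.58
Sxy = Σxy − (Σx)(Σy)/n = 3038.5 − 3003.7 = 34.8
Syy = Σy² − (Σy)²/n = 1332 − 1200.5 = 131.5
r = Sxy/√(Sxx·Syy) = 34.8/√(131050.27) = 34.8/362.008660 = 0.096130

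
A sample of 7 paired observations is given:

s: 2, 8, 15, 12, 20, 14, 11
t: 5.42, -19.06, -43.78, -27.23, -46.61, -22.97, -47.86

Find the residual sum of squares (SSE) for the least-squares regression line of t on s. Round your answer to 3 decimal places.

710.789

n = 7, Σx = 82, Σy = -202.09, Σxy = -2905.34, Σx² = 1154, Σy² = 8041.5139
Sxx = Σx² − (Σx)²/n = 1154 − 960.571429 = 193.428571
Sxy = Σxy − (Σx)(Σy)/n = -2905.34 − (-2367.34) = -538
Syy = Σy² − (Σy)²/n = 8041.5139 − 5834.3383 = 2207.1756
b = Sxy/Sxx = -538/193.428571 = -2.781388
SSE = Syy − b·Sxy = 2207.1756 − (-2.781388)·(-538) = 710.788599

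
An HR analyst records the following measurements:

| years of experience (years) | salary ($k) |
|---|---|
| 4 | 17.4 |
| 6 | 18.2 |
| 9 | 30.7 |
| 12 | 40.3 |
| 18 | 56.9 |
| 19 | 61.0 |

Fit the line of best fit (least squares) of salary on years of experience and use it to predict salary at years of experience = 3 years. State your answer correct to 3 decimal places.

n = 6, Σx = 68, Σy = 224.5, Σxy = 3121.9, Σx² = 962
Sxx = Σx² − (Σx)²/n = 962 − 770.666667 = 191.333333
Sxy = Σxy − (Σx)(Σy)/n = 3121.9 − 2544.333333 = 577.566667
b = Sxy/Sxx = 577.566667/191.333333 = 3.018641
a = ȳ − b·x̄ = 37.416667 − 3.018641·11.333333 = 3.205401
ŷ(3) = a + b·3 = 3.205401 + 3.018641·3 = 12.261324

12.261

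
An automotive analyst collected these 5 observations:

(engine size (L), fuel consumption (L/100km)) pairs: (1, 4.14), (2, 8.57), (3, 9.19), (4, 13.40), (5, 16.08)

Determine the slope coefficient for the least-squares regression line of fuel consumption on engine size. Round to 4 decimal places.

2.8710

n = 5, Σx = 15, Σy = 51.38, Σxy = 182.85, Σx² = 55
Sxx = Σx² − (Σx)²/n = 55 − 45 = 10
Sxy = Σxy − (Σx)(Σy)/n = 182.85 − 154.14 = 28.71
b = Sxy/Sxx = 28.71/10 = 2.871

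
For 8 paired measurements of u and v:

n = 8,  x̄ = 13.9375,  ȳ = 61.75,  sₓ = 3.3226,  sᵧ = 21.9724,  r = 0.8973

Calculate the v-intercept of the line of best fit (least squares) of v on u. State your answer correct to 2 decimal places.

-20.95

b = r · sᵧ/sₓ = 0.8973 · 21.9724/3.3226 = 5.933857
a = ȳ − b·x̄ = 61.75 − 5.933857·13.9375 = -20.953137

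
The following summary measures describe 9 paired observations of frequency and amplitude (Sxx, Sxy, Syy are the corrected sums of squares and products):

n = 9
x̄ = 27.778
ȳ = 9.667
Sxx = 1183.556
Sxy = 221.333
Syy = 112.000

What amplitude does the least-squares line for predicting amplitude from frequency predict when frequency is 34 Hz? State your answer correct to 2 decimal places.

10.83

b = Sxy/Sxx = 221.333/1183.556 = 0.187007
a = ȳ − b·x̄ = 9.667 − 0.187007·27.778 = 4.472326
ŷ(34) = a + b·34 = 4.472326 + 0.187007·34 = 10.830556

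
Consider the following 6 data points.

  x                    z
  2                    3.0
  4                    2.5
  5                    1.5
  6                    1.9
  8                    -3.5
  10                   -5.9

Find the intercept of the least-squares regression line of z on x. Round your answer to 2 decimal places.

6.94

n = 6, Σx = 35, Σy = -0.5, Σxy = -52.1, Σx² = 245
Sxx = Σx² − (Σx)²/n = 245 − 204.166667 = 40.833333
Sxy = Σxy − (Σx)(Σy)/n = -52.1 − (-2.916667) = -49.183333
b = Sxy/Sxx = -49.183333/40.833333 = -1.204490
a = ȳ − b·x̄ = -0.083333 − (-1.204490)·5.833333 = 6.942857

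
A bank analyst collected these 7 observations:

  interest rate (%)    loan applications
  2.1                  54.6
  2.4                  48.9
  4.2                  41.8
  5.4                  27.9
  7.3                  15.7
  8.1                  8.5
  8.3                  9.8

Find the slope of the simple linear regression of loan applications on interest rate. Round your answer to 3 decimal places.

-7.280

n = 7, Σx = 37.8, Σy = 207.2, Σxy = 823.04, Σx² = 244.76
Sxx = Σx² − (Σx)²/n = 244.76 − 204.12 = 40.64
Sxy = Σxy − (Σx)(Σy)/n = 823.04 − 1118.88 = -295.84
b = Sxy/Sxx = -295.84/40.64 = -7.279528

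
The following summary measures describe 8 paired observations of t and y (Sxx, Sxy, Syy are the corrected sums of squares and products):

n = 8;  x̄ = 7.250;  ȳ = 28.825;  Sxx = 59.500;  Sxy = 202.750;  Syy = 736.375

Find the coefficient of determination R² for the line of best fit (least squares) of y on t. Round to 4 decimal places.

R² = Sxy²/(Sxx·Syy) = (202.75)²/(59.5·736.375) = 0.938222

0.9382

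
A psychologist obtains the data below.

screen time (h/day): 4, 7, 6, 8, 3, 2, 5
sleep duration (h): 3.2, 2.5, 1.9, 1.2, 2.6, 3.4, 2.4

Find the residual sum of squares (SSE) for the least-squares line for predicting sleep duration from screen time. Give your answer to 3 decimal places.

n = 7, Σx = 35, Σy = 17.2, Σxy = 77.9, Σx² = 203, Σy² = 45.62
Sxx = Σx² − (Σx)²/n = 203 − 175 = 28
Sxy = Σxy − (Σx)(Σy)/n = 77.9 − 86 = -8.1
Syy = Σy² − (Σy)²/n = 45.62 − 42.262857 = 3.357143
b = Sxy/Sxx = -8.1/28 = -0.289286
SSE = Syy − b·Sxy = 3.357143 − (-0.289286)·(-8.1) = 1.013929

1.014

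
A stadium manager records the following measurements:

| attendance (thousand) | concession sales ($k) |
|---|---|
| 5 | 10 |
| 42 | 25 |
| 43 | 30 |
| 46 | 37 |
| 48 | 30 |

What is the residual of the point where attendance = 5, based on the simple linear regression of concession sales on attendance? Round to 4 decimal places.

0.2661

n = 5, Σx = 184, Σy = 132, Σxy = 5532, Σx² = 8058
Sxx = Σx² − (Σx)²/n = 8058 − 6771.2 = 1286.8
Sxy = Σxy − (Σx)(Σy)/n = 5532 − 4857.6 = 674.4
b = Sxy/Sxx = 674.4/1286.8 = 0.524091
a = ȳ − b·x̄ = 26.4 − 0.524091·36.8 = 7.113460
ŷ(5) = 7.113460 + 0.524091·5 = 9.733914
residual = y − ŷ = 10 − 9.733914 = 0.266086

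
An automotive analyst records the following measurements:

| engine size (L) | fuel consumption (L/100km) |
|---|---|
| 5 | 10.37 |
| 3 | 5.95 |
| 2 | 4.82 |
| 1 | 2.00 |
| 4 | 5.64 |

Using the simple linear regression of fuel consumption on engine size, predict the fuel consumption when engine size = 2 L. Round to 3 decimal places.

4.000

n = 5, Σx = 15, Σy = 28.78, Σxy = 103.9, Σx² = 55
Sxx = Σx² − (Σx)²/n = 55 − 45 = 10
Sxy = Σxy − (Σx)(Σy)/n = 103.9 − 86.34 = 17.56
b = Sxy/Sxx = 17.56/10 = 1.756
a = ȳ − b·x̄ = 5.756 − 1.756·3 = 0.488
ŷ(2) = a + b·2 = 0.488 + 1.756·2 = 4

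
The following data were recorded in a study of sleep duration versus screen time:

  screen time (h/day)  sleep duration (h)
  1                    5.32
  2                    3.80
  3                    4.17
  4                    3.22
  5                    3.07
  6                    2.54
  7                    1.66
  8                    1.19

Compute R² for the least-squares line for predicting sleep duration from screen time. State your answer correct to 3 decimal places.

0.941

n = 8, Σx = 36, Σy = 24.97, Σxy = 90.04, Σx² = 204, Σy² = 90.5479
Sxx = Σx² − (Σx)²/n = 204 − 162 = 42
Sxy = Σxy − (Σx)(Σy)/n = 90.04 − 112.365 = -22.325
Syy = Σy² − (Σy)²/n = 90.5479 − 77.937613 = 12.610288
R² = Sxy²/(Sxx·Syy) = (-22.325)²/(42·12.610288) = 0.941041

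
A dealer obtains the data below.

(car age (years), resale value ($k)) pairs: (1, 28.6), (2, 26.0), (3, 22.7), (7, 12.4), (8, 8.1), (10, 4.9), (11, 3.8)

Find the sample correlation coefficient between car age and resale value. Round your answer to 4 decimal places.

-0.9949

n = 7, Σx = 42, Σy = 106.5, Σxy = 391.1, Σx² = 348, Σy² = 2267.07
Sxx = Σx² − (Σx)²/n = 348 − 252 = 96
Sxy = Σxy − (Σx)(Σy)/n = 391.1 − 639 = -247.9
Syy = Σy² − (Σy)²/n = 2267.07 − 1620.321429 = 646.748571
r = Sxy/√(Sxx·Syy) = -247.9/√(62087.862857) = -247.9/249.174362 = -0.994886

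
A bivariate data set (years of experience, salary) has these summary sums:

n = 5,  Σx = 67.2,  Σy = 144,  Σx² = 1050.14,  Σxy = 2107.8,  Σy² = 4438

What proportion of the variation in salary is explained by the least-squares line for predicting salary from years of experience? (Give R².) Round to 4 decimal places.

0.6957

Sxx = Σx² − (Σx)²/n = 1050.14 − 903.168 = 146.972
Sxy = Σxy − (Σx)(Σy)/n = 2107.8 − 1935.36 = 172.44
Syy = Σy² − (Σy)²/n = 4438 − 4147.2 = 290.8
R² = Sxy²/(Sxx·Syy) = (172.44)²/(146.972·290.8) = 0.695740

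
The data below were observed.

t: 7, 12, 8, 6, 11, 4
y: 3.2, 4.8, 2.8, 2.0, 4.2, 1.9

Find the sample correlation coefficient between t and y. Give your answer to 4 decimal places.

n = 6, Σx = 48, Σy = 18.9, Σxy = 168.2, Σx² = 430, Σy² = 66.37
Sxx = Σx² − (Σx)²/n = 430 − 384 = 46
Sxy = Σxy − (Σx)(Σy)/n = 168.2 − 151.2 = 17
Syy = Σy² − (Σy)²/n = 66.37 − 59.535 = 6.835
r = Sxy/√(Sxx·Syy) = 17/√(314.41) = 17/17.731610 = 0.958740

0.9587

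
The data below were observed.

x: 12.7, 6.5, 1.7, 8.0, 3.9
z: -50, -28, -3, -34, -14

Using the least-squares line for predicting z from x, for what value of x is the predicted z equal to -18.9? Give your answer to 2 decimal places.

4.95

n = 5, Σx = 32.8, Σy = -129, Σxy = -1148.7, Σx² = 285.64
Sxx = Σx² − (Σx)²/n = 285.64 − 215.168 = 70.472
Sxy = Σxy − (Σx)(Σy)/n = -1148.7 − (-846.24) = -302.46
b = Sxy/Sxx = -302.46/70.472 = -4.291917
a = ȳ − b·x̄ = -25.8 − (-4.291917)·6.56 = 2.354978
Set a + b·x = -18.9: x = (-18.9 − 2.354978) / (-4.291917) = 4.952327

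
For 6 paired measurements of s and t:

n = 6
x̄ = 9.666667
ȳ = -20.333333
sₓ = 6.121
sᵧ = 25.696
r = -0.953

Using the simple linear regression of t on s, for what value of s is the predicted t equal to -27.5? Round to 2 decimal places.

11.46

b = r · sᵧ/sₓ = -0.953 · 25.696/6.121 = -4.000701
a = ȳ − b·x̄ = -20.333333 − (-4.000701)·9.666667 = 18.340107
Set a + b·x = -27.5: x = (-27.5 − 18.340107) / (-4.000701) = 11.458020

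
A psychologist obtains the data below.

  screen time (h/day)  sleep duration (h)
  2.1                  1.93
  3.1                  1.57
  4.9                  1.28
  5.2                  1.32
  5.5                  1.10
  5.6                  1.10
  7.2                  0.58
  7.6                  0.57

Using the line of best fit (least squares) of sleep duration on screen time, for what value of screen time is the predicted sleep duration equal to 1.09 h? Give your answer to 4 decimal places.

5.5231

n = 8, Σx = 41.2, Σy = 9.45, Σxy = 42.774, Σx² = 236.28
Sxx = Σx² − (Σx)²/n = 236.28 − 212.18 = 24.1
Sxy = Σxy − (Σx)(Σy)/n = 42.774 − 48.6675 = -5.8935
b = Sxy/Sxx = -5.8935/24.1 = -0.244544
a = ȳ − b·x̄ = 1.18125 − (-0.244544)·5.15 = 2.440649
Set a + b·x = 1.09: x = (1.09 − 2.440649) / (-0.244544) = 5.523144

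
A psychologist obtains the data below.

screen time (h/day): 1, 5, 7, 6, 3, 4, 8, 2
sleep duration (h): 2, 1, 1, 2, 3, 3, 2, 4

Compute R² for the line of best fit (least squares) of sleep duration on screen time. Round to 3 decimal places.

0.317

n = 8, Σx = 36, Σy = 18, Σxy = 71, Σx² = 204, Σy² = 48
Sxx = Σx² − (Σx)²/n = 204 − 162 = 42
Sxy = Σxy − (Σx)(Σy)/n = 71 − 81 = -10
Syy = Σy² − (Σy)²/n = 48 − 40.5 = 7.5
R² = Sxy²/(Sxx·Syy) = (-10)²/(42·7.5) = 0.317460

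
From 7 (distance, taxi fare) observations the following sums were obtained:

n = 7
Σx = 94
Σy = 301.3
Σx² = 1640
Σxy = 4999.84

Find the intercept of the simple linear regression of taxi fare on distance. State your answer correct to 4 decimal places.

9.1328

Sxx = Σx² − (Σx)²/n = 1640 − 1262.285714 = 377.714286
Sxy = Σxy − (Σx)(Σy)/n = 4999.84 − 4046.028571 = 953.811429
b = Sxy/Sxx = 953.811429/377.714286 = 2.525219
a = ȳ − b·x̄ = 43.042857 − 2.525219·13.428571 = 9.132769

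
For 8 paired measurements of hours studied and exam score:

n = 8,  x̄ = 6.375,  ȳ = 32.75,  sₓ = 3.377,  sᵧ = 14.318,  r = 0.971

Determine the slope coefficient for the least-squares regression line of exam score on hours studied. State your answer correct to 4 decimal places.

b = r · sᵧ/sₓ = 0.971 · 14.318/3.377 = 4.116902

4.1169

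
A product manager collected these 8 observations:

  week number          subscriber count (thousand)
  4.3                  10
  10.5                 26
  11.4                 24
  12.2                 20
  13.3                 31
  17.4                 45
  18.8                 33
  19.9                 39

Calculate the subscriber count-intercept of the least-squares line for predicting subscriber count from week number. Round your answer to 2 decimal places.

n = 8, Σx = 107.8, Σy = 228, Σxy = 3425.4, Σx² = 1636.64
Sxx = Σx² − (Σx)²/n = 1636.64 − 1452.605 = 184.035
Sxy = Σxy − (Σx)(Σy)/n = 3425.4 − 3072.3 = 353.1
b = Sxy/Sxx = 353.1/184.035 = 1.918657
a = ȳ − b·x̄ = 28.5 − 1.918657·13.475 = 2.646100

2.65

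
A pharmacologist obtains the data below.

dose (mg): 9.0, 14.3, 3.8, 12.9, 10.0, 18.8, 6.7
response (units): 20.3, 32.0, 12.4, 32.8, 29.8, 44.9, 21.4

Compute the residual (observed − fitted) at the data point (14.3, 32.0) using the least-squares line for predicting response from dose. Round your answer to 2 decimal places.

n = 7, Σx = 75.5, Σy = 193.6, Σxy = 2396.04, Σx² = 964.67
Sxx = Σx² − (Σx)²/n = 964.67 − 814.321429 = 150.348571
Sxy = Σxy − (Σx)(Σy)/n = 2396.04 − 2088.114286 = 307.925714
b = Sxy/Sxx = 307.925714/150.348571 = 2.048079
a = ȳ − b·x̄ = 27.657143 − 2.048079·10.785714 = 5.567151
ŷ(14.3) = 5.567151 + 2.048079·14.3 = 34.854677
residual = y − ŷ = 32.0 − 34.854677 = -2.854677

-2.85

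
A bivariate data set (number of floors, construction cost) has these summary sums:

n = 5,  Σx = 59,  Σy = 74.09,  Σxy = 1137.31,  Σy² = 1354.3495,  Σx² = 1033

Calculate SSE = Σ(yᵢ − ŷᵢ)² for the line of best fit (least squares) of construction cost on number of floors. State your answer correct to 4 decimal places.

51.0378

Sxx = Σx² − (Σx)²/n = 1033 − 696.2 = 336.8
Sxy = Σxy − (Σx)(Σy)/n = 1137.31 − 874.262 = 263.048
Syy = Σy² − (Σy)²/n = 1354.3495 − 1097.86562 = 256.48388
b = Sxy/Sxx = 263.048/336.8 = 0.781021
SSE = Syy − b·Sxy = 256.48388 − 0.781021·263.048 = 51.037769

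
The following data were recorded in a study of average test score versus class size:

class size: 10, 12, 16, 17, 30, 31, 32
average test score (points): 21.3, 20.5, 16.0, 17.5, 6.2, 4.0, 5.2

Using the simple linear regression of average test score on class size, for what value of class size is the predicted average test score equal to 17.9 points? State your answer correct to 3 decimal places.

n = 7, Σx = 148, Σy = 90.7, Σxy = 1488.9, Σx² = 3674
Sxx = Σx² − (Σx)²/n = 3674 − 3129.142857 = 544.857143
Sxy = Σxy − (Σx)(Σy)/n = 1488.9 − 1917.657143 = -428.757143
b = Sxy/Sxx = -428.757143/544.857143 = -0.786917
a = ȳ − b·x̄ = 12.957143 − (-0.786917)·21.142857 = 29.594809
Set a + b·x = 17.9: x = (17.9 − 29.594809) / (-0.786917) = 14.861560

14.862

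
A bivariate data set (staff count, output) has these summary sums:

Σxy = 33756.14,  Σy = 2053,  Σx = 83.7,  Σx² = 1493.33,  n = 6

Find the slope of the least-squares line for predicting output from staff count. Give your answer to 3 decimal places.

Sxx = Σx² − (Σx)²/n = 1493.33 − 1167.615 = 325.715
Sxy = Σxy − (Σx)(Σy)/n = 33756.14 − 28639.35 = 5116.79
b = Sxy/Sxx = 5116.79/325.715 = 15.709409

15.709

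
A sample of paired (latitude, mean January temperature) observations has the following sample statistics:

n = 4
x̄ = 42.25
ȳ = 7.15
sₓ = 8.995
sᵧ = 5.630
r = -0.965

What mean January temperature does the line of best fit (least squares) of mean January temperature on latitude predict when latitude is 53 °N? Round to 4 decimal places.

0.6570

b = r · sᵧ/sₓ = -0.965 · 5.63/8.995 = -0.603997
a = ȳ − b·x̄ = 7.15 − (-0.603997)·42.25 = 32.668859
ŷ(53) = a + b·53 = 32.668859 + (-0.603997)·53 = 0.657036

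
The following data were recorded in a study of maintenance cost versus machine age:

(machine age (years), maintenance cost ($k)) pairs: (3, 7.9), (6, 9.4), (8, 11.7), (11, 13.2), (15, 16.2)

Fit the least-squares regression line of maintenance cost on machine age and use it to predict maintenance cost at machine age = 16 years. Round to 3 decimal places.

n = 5, Σx = 43, Σy = 58.4, Σxy = 561.9, Σx² = 455
Sxx = Σx² − (Σx)²/n = 455 − 369.8 = 85.2
Sxy = Σxy − (Σx)(Σy)/n = 561.9 − 502.24 = 59.66
b = Sxy/Sxx = 59.66/85.2 = 0.700235
a = ȳ − b·x̄ = 11.68 − 0.700235·8.6 = 5.657981
ŷ(16) = a + b·16 = 5.657981 + 0.700235·16 = 16.861737

16.862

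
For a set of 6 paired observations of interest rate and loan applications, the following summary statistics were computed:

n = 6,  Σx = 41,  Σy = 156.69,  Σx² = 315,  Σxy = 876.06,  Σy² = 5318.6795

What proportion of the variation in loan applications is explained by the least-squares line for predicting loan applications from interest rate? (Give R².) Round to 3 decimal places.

Sxx = Σx² − (Σx)²/n = 315 − 280.166667 = 34.833333
Sxy = Σxy − (Σx)(Σy)/n = 876.06 − 1070.715 = -194.655
Syy = Σy² − (Σy)²/n = 5318.6795 − 4091.95935 = 1226.72015
R² = Sxy²/(Sxx·Syy) = (-194.655)²/(34.833333·1226.72015) = 0.886728

0.887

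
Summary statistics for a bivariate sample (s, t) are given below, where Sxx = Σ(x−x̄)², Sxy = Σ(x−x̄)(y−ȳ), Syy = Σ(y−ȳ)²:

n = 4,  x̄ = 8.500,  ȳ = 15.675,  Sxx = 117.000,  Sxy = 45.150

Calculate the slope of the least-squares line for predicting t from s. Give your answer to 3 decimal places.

0.386

b = Sxy/Sxx = 45.15/117 = 0.385897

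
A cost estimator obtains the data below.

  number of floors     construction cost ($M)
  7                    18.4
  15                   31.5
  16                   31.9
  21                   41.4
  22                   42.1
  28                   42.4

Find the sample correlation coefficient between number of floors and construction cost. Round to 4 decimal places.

n = 6, Σx = 109, Σy = 207.7, Σxy = 4094.5, Σx² = 2239, Σy² = 7632.55
Sxx = Σx² − (Σx)²/n = 2239 − 1980.166667 = 258.833333
Sxy = Σxy − (Σx)(Σy)/n = 4094.5 − 3773.216667 = 321.283333
Syy = Σy² − (Σy)²/n = 7632.55 − 7189.881667 = 442.668333
r = Sxy/√(Sxx·Syy) = 321.283333/√(114577.320278) = 321.283333/338.492718 = 0.949159

0.9492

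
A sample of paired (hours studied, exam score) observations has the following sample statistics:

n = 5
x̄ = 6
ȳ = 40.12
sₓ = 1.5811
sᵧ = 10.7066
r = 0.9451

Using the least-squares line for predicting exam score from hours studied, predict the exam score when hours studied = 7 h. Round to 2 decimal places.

b = r · sᵧ/sₓ = 0.9451 · 10.7066/1.5811 = 6.399853
a = ȳ − b·x̄ = 40.12 − 6.399853·6 = 1.720882
ŷ(7) = a + b·7 = 1.720882 + 6.399853·7 = 46.519853

46.52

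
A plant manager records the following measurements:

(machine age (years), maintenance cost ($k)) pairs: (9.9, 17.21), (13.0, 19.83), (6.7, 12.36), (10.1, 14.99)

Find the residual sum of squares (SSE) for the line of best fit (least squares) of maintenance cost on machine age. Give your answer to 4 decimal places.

n = 4, Σx = 39.7, Σy = 64.39, Σxy = 662.38, Σx² = 413.91, Σy² = 1066.8827
Sxx = Σx² − (Σx)²/n = 413.91 − 394.0225 = 19.8875
Sxy = Σxy − (Σx)(Σy)/n = 662.38 − 639.07075 = 23.30925
Syy = Σy² − (Σy)²/n = 1066.8827 − 1036.518025 = 30.364675
b = Sxy/Sxx = 23.30925/19.8875 = 1.172055
SSE = Syy − b·Sxy = 30.364675 − 1.172055·23.30925 = 3.044945

3.0449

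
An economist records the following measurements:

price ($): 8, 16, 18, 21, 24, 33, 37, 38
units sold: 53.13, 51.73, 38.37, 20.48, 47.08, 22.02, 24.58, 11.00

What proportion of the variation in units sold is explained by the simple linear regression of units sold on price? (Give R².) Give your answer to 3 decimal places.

n = 8, Σx = 195, Σy = 268.39, Σxy = 5557.5, Σx² = 5563, Σy² = 10817.0603
Sxx = Σx² − (Σx)²/n = 5563 − 4753.125 = 809.875
Sxy = Σxy − (Σx)(Σy)/n = 5557.5 − 6542.00625 = -984.50625
Syy = Σy² − (Σy)²/n = 10817.0603 − 9004.149013 = 1812.911288
R² = Sxy²/(Sxx·Syy) = (-984.50625)²/(809.875·1812.911288) = 0.660150

0.660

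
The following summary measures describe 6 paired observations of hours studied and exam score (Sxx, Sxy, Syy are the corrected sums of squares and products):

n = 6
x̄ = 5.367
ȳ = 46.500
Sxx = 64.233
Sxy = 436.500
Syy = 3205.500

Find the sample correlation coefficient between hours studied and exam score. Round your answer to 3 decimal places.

r = Sxy/√(Sxx·Syy) = 436.5/√(205898.8815) = 436.5/453.760820 = 0.961961

0.962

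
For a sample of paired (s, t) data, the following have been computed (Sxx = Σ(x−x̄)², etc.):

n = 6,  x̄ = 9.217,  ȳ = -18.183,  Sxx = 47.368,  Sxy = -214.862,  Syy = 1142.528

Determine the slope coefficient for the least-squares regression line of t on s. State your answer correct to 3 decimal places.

b = Sxy/Sxx = -214.862/47.368 = -4.536016

-4.536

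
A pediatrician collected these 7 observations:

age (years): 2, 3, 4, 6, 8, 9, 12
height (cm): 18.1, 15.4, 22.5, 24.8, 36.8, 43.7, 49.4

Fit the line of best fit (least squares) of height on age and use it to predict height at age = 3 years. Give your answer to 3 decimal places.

n = 7, Σx = 44, Σy = 210.7, Σxy = 1601.7, Σx² = 354
Sxx = Σx² − (Σx)²/n = 354 − 276.571429 = 77.428571
Sxy = Σxy − (Σx)(Σy)/n = 1601.7 − 1324.4 = 277.3
b = Sxy/Sxx = 277.3/77.428571 = 3.581365
a = ȳ − b·x̄ = 30.1 − 3.581365·6.285714 = 7.588561
ŷ(3) = a + b·3 = 7.588561 + 3.581365·3 = 18.332657

18.333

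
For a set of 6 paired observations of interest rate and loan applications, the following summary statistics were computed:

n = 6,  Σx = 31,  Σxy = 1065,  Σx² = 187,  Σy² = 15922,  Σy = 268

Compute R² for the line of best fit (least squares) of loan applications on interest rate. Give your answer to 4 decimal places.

Sxx = Σx² − (Σx)²/n = 187 − 160.166667 = 26.833333
Sxy = Σxy − (Σx)(Σy)/n = 1065 − 1384.666667 = -319.666667
Syy = Σy² − (Σy)²/n = 15922 − 11970.666667 = 3951.333333
R² = Sxy²/(Sxx·Syy) = (-319.666667)²/(26.833333·3951.333333) = 0.963777

0.9638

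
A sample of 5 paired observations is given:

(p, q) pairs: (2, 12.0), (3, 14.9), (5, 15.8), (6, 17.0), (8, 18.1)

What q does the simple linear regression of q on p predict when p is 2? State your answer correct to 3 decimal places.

n = 5, Σx = 24, Σy = 77.8, Σxy = 394.5, Σx² = 138
Sxx = Σx² − (Σx)²/n = 138 − 115.2 = 22.8
Sxy = Σxy − (Σx)(Σy)/n = 394.5 − 373.44 = 21.06
b = Sxy/Sxx = 21.06/22.8 = 0.923684
a = ȳ − b·x̄ = 15.56 − 0.923684·4.8 = 11.126316
ŷ(2) = a + b·2 = 11.126316 + 0.923684·2 = 12.973684

12.974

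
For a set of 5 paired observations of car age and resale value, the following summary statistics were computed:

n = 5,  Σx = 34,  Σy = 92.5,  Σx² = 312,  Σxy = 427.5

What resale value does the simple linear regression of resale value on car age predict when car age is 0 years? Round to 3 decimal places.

35.458

Sxx = Σx² − (Σx)²/n = 312 − 231.2 = 80.8
Sxy = Σxy − (Σx)(Σy)/n = 427.5 − 629 = -201.5
b = Sxy/Sxx = -201.5/80.8 = -2.493812
a = ȳ − b·x̄ = 18.5 − (-2.493812)·6.8 = 35.457921
ŷ(0) = a + b·0 = 35.457921 + (-2.493812)·0 = 35.457921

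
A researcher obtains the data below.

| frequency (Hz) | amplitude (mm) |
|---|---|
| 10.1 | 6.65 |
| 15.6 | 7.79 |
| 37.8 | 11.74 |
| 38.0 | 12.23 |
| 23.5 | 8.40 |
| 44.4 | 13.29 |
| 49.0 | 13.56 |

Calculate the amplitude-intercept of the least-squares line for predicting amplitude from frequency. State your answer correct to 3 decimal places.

4.631

n = 7, Σx = 218.4, Σy = 73.66, Σxy = 2549.117, Σx² = 8142.82
Sxx = Σx² − (Σx)²/n = 8142.82 − 6814.08 = 1328.74
Sxy = Σxy − (Σx)(Σy)/n = 2549.117 − 2298.192 = 250.925
b = Sxy/Sxx = 250.925/1328.74 = 0.188844
a = ȳ − b·x̄ = 10.522857 − 0.188844·31.2 = 4.630914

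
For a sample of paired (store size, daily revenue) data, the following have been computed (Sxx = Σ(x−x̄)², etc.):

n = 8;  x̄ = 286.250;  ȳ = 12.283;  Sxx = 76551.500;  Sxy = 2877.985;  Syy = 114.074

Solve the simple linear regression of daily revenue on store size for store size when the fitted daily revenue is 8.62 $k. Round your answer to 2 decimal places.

188.82

b = Sxy/Sxx = 2877.985/76551.5 = 0.037595
a = ȳ − b·x̄ = 12.283 − 0.037595·286.25 = 1.521314
Set a + b·x = 8.62: x = (8.62 − 1.521314) / 0.037595 = 188.817892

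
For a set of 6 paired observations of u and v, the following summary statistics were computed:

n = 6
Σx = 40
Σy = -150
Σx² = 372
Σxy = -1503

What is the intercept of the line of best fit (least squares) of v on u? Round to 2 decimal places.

Sxx = Σx² − (Σx)²/n = 372 − 266.666667 = 105.333333
Sxy = Σxy − (Σx)(Σy)/n = -1503 − (-1000) = -503
b = Sxy/Sxx = -503/105.333333 = -4.775316
a = ȳ − b·x̄ = -25 − (-4.775316)·6.666667 = 6.835443

6.84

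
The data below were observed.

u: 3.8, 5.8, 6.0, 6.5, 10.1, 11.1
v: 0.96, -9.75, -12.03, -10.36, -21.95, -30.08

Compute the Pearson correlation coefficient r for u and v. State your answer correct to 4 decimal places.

-0.9793

n = 6, Σx = 43.3, Σy = -83.21, Σxy = -748.005, Σx² = 351.55, Σy² = 1734.6435
Sxx = Σx² − (Σx)²/n = 351.55 − 312.481667 = 39.068333
Sxy = Σxy − (Σx)(Σy)/n = -748.005 − (-600.498833) = -147.506167
Syy = Σy² − (Σy)²/n = 1734.6435 − 1153.984017 = 580.659483
r = Sxy/√(Sxx·Syy) = -147.506167/√(22685.398248) = -147.506167/150.616726 = -0.979348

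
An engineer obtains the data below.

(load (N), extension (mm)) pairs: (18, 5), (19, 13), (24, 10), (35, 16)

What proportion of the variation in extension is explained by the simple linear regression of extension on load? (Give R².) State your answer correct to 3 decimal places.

0.546

n = 4, Σx = 96, Σy = 44, Σxy = 1137, Σx² = 2486, Σy² = 550
Sxx = Σx² − (Σx)²/n = 2486 − 2304 = 182
Sxy = Σxy − (Σx)(Σy)/n = 1137 − 1056 = 81
Syy = Σy² − (Σy)²/n = 550 − 484 = 66
R² = Sxy²/(Sxx·Syy) = (81)²/(182·66) = 0.546204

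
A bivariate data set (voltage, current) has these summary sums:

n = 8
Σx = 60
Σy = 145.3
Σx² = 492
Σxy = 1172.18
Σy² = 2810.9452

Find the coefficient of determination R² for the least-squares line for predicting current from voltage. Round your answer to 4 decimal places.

Sxx = Σx² − (Σx)²/n = 492 − 450 = 42
Sxy = Σxy − (Σx)(Σy)/n = 1172.18 − 1089.75 = 82.43
Syy = Σy² − (Σy)²/n = 2810.9452 − 2639.01125 = 171.93395
R² = Sxy²/(Sxx·Syy) = (82.43)²/(42·171.93395) = 0.940935

0.9409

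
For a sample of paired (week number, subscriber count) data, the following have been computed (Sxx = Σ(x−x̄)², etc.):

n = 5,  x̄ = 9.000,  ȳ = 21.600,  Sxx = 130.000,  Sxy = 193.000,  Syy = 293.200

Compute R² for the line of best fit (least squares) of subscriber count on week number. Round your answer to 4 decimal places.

R² = Sxy²/(Sxx·Syy) = (193)²/(130·293.2) = 0.977254

0.9773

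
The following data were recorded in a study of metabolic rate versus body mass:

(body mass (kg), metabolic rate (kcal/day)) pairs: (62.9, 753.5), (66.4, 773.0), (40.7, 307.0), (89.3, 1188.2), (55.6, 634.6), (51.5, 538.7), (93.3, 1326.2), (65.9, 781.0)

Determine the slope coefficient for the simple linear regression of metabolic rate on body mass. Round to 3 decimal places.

18.397

n = 8, Σx = 525.6, Σy = 6302.2, Σxy = 455552.68, Σx² = 36787.66
Sxx = Σx² − (Σx)²/n = 36787.66 − 34531.92 = 2255.74
Sxy = Σxy − (Σx)(Σy)/n = 455552.68 − 414054.54 = 41498.14
b = Sxy/Sxx = 41498.14/2255.74 = 18.396686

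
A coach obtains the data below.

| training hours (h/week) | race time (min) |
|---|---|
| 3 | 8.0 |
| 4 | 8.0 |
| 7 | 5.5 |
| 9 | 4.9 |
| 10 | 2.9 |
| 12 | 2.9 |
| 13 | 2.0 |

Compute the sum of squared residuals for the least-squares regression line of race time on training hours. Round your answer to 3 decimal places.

n = 7, Σx = 58, Σy = 34.2, Σxy = 228.4, Σx² = 568, Σy² = 203.08
Sxx = Σx² − (Σx)²/n = 568 − 480.571429 = 87.428571
Sxy = Σxy − (Σx)(Σy)/n = 228.4 − 283.371429 = -54.971429
Syy = Σy² − (Σy)²/n = 203.08 − 167.091429 = 35.988571
b = Sxy/Sxx = -54.971429/87.428571 = -0.628758
SSE = Syy − b·Sxy = 35.988571 − (-0.628758)·(-54.971429) = 1.424837

1.425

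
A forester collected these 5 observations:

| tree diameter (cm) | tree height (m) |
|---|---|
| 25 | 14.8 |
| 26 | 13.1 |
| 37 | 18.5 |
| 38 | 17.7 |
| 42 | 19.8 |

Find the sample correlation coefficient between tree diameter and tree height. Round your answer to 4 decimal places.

n = 5, Σx = 168, Σy = 83.9, Σxy = 2899.3, Σx² = 5878, Σy² = 1438.23
Sxx = Σx² − (Σx)²/n = 5878 − 5644.8 = 233.2
Sxy = Σxy − (Σx)(Σy)/n = 2899.3 − 2819.04 = 80.26
Syy = Σy² − (Σy)²/n = 1438.23 − 1407.842 = 30.388
r = Sxy/√(Sxx·Syy) = 80.26/√(7086.4816) = 80.26/84.181243 = 0.953419

0.9534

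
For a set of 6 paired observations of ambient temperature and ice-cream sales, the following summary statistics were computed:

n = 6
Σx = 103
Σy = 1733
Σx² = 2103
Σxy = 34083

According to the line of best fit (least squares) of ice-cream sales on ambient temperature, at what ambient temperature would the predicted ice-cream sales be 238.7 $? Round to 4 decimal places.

13.2928

Sxx = Σx² − (Σx)²/n = 2103 − 1768.166667 = 334.833333
Sxy = Σxy − (Σx)(Σy)/n = 34083 − 29749.833333 = 4333.166667
b = Sxy/Sxx = 4333.166667/334.833333 = 12.941264
a = ȳ − b·x̄ = 288.833333 − 12.941264·17.166667 = 66.674963
Set a + b·x = 238.7: x = (238.7 − 66.674963) / 12.941264 = 13.292754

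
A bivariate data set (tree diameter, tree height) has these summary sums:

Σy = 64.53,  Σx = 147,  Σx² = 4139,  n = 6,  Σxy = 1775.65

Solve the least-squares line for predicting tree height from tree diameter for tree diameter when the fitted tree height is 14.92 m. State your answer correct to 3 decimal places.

36.000

Sxx = Σx² − (Σx)²/n = 4139 − 3601.5 = 537.5
Sxy = Σxy − (Σx)(Σy)/n = 1775.65 − 1580.985 = 194.665
b = Sxy/Sxx = 194.665/537.5 = 0.362167
a = ȳ − b·x̄ = 10.755 − 0.362167·24.5 = 1.881898
Set a + b·x = 14.92: x = (14.92 − 1.881898) / 0.362167 = 36.000205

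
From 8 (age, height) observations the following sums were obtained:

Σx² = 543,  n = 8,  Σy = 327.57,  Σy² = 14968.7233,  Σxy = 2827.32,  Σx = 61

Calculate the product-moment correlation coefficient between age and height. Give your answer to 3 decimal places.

0.947

Sxx = Σx² − (Σx)²/n = 543 − 465.125 = 77.875
Sxy = Σxy − (Σx)(Σy)/n = 2827.32 − 2497.72125 = 329.59875
Syy = Σy² − (Σy)²/n = 14968.7233 − 13412.763113 = 1555.960188
r = Sxy/√(Sxx·Syy) = 329.59875/√(121170.399602) = 329.59875/348.095389 = 0.946863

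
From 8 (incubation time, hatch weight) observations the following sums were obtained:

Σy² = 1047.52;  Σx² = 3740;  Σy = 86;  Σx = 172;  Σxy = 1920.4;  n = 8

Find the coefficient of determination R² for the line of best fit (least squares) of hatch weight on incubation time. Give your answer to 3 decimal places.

Sxx = Σx² − (Σx)²/n = 3740 − 3698 = 42
Sxy = Σxy − (Σx)(Σy)/n = 1920.4 − 1849 = 71.4
Syy = Σy² − (Σy)²/n = 1047.52 − 924.5 = 123.02
R² = Sxy²/(Sxx·Syy) = (71.4)²/(42·123.02) = 0.986669

0.987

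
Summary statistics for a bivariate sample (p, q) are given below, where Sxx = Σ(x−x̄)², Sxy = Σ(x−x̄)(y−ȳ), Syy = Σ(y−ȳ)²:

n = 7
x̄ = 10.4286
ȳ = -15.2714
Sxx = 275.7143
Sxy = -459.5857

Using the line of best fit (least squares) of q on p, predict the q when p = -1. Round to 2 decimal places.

3.78

b = Sxy/Sxx = -459.5857/275.7143 = -1.666891
a = ȳ − b·x̄ = -15.2714 − (-1.666891)·10.4286 = 2.111940
ŷ(-1) = a + b·-1 = 2.111940 + (-1.666891)·(-1) = 3.778831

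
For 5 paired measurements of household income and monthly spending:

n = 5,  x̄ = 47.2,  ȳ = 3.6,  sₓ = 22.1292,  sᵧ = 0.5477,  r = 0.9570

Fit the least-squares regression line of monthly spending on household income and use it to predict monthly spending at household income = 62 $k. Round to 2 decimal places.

b = r · sᵧ/sₓ = 0.957 · 0.5477/22.1292 = 0.023686
a = ȳ − b·x̄ = 3.6 − 0.023686·47.2 = 2.482028
ŷ(62) = a + b·62 = 2.482028 + 0.023686·62 = 3.950551

3.95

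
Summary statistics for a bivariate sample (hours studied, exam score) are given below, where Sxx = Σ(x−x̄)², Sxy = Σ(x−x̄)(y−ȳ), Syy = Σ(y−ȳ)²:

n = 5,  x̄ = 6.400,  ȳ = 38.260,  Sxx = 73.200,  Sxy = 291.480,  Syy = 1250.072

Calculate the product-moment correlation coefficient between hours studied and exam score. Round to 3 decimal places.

r = Sxy/√(Sxx·Syy) = 291.48/√(91505.2704) = 291.48/302.498381 = 0.963575

0.964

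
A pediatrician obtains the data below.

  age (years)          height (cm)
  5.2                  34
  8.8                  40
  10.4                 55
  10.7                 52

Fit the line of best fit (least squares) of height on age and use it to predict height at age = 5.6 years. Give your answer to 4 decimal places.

n = 4, Σx = 35.1, Σy = 181, Σxy = 1657.2, Σx² = 327.13
Sxx = Σx² − (Σx)²/n = 327.13 − 308.0025 = 19.1275
Sxy = Σxy − (Σx)(Σy)/n = 1657.2 − 1588.275 = 68.925
b = Sxy/Sxx = 68.925/19.1275 = 3.603451
a = ȳ − b·x̄ = 45.25 − 3.603451·8.775 = 13.629722
ŷ(5.6) = a + b·5.6 = 13.629722 + 3.603451·5.6 = 33.809045

33.8090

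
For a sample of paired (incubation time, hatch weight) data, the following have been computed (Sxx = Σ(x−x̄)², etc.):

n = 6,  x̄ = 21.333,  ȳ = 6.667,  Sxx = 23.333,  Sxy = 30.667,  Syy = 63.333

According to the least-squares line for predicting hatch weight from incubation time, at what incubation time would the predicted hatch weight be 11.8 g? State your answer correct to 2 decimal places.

b = Sxy/Sxx = 30.667/23.333 = 1.314319
a = ȳ − b·x̄ = 6.667 − 1.314319·21.333 = -21.371362
Set a + b·x = 11.8: x = (11.8 − (-21.371362)) / 1.314319 = 25.238445

25.24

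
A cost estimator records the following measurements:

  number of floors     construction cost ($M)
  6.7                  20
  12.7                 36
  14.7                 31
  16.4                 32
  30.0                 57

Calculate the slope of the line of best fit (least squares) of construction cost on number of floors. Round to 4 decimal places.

n = 5, Σx = 80.5, Σy = 176, Σxy = 3281.7, Σx² = 1591.23
Sxx = Σx² − (Σx)²/n = 1591.23 − 1296.05 = 295.18
Sxy = Σxy − (Σx)(Σy)/n = 3281.7 − 2833.6 = 448.1
b = Sxy/Sxx = 448.1/295.18 = 1.518057

1.5181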